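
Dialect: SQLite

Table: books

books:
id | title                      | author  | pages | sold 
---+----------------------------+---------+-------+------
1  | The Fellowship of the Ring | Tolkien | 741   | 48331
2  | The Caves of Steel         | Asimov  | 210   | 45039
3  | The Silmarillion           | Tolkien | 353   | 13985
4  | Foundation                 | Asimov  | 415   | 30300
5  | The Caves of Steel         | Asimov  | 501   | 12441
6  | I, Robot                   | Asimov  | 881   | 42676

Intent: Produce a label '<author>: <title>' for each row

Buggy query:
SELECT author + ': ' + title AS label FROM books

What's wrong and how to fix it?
Bug: SQLite uses || for string concatenation; + coerces text to numbers (yielding 0)

Fix: Replace + with || to concatenate text

Corrected query:
SELECT author || ': ' || title AS label FROM books

Result:
label                              
-----------------------------------
Tolkien: The Fellowship of the Ring
Asimov: The Caves of Steel         
Tolkien: The Silmarillion          
Asimov: Foundation                 
Asimov: The Caves of Steel         
Asimov: I, Robot                   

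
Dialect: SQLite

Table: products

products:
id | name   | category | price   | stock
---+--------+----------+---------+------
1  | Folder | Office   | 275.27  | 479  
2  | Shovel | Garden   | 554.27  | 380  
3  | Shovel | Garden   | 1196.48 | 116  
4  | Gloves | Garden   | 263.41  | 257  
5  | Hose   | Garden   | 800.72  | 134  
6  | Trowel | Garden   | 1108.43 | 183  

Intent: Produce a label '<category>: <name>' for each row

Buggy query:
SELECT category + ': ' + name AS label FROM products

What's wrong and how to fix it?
Bug: '+' is numeric addition; on text columns SQLite converts them to 0 instead of concatenating

Fix: Use the || operator for string concatenation

Corrected query:
SELECT category || ': ' || name AS label FROM products

Result:
label         
--------------
Office: Folder
Garden: Shovel
Garden: Shovel
Garden: Gloves
Garden: Hose  
Garden: Trowel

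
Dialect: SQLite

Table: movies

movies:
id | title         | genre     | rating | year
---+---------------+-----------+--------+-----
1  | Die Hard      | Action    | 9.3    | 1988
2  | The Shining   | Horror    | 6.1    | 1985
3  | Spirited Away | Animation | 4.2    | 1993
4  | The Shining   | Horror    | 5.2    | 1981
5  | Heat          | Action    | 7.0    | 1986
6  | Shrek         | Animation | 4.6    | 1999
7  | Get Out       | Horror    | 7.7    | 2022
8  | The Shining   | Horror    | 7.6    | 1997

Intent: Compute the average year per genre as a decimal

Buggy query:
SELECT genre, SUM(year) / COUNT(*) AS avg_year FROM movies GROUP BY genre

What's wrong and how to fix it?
Bug: SUM(year) and COUNT(*) are both integers; the division truncates the fractional part

Fix: Multiply by 1.0 (or CAST to REAL) to force floating-point division

Corrected query:
SELECT genre, SUM(year) * 1.0 / COUNT(*) AS avg_year FROM movies GROUP BY genre

Result:
genre     | avg_year
----------+---------
Action    | 1987    
Animation | 1996    
Horror    | 1996.25 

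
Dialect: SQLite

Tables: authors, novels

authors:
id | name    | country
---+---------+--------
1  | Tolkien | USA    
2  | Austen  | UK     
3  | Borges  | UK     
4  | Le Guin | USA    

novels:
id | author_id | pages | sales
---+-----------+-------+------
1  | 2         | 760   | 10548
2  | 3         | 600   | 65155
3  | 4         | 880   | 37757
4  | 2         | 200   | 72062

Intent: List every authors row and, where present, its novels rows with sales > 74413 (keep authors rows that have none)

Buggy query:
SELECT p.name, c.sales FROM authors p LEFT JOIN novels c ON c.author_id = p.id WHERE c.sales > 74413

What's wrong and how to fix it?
Bug: Filtering c.sales in WHERE discards the NULL rows produced by LEFT JOIN, turning it into an inner join

Fix: Put 'c.sales > 74413' in the JOIN's ON clause instead of WHERE

Corrected query:
SELECT p.name, c.sales FROM authors p LEFT JOIN novels c ON c.author_id = p.id AND c.sales > 74413

Result:
name    | sales
--------+------
Tolkien | NULL 
Austen  | NULL 
Borges  | NULL 
Le Guin | NULL 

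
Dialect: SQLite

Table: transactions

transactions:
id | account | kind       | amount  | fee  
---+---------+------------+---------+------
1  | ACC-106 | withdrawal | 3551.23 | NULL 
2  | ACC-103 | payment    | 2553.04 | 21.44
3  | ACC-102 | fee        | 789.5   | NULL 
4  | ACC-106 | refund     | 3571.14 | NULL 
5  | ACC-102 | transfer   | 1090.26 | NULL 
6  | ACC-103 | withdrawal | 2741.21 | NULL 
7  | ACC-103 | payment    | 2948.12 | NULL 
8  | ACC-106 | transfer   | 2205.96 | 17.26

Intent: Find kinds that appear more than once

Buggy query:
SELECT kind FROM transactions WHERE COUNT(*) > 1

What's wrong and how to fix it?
Bug: COUNT(*) is an aggregate and cannot be used in WHERE

Fix: GROUP BY kind, then filter groups with HAVING COUNT(*) > 1

Corrected query:
SELECT kind FROM transactions GROUP BY kind HAVING COUNT(*) > 1

Result:
kind      
----------
payment   
transfer  
withdrawal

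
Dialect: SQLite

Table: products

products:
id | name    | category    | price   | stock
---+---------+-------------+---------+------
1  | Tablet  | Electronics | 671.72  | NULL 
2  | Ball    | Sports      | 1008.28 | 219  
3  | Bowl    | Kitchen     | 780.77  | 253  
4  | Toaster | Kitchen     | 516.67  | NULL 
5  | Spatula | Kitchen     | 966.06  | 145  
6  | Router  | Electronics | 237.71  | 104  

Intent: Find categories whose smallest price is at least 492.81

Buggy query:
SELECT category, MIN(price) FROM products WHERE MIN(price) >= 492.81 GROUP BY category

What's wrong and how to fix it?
Bug: Aggregates like MIN are computed per group after WHERE runs

Fix: Replace WHERE with HAVING after the GROUP BY

Corrected query:
SELECT category, MIN(price) FROM products GROUP BY category HAVING MIN(price) >= 492.81

Result:
category | MIN(price)
---------+-----------
Kitchen  | 516.67    
Sports   | 1008.28   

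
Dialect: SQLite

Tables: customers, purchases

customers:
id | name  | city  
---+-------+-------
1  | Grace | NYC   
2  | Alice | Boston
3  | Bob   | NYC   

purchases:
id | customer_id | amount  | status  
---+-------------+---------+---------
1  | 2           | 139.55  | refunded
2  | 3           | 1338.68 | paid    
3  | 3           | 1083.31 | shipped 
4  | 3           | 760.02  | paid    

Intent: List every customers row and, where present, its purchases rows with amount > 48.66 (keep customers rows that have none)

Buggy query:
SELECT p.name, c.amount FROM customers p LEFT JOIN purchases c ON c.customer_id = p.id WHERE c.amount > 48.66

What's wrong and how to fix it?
Bug: Filtering c.amount in WHERE discards the NULL rows produced by LEFT JOIN, turning it into an inner join

Fix: Move the right-table condition into the ON clause so unmatched parents are kept

Corrected query:
SELECT p.name, c.amount FROM customers p LEFT JOIN purchases c ON c.customer_id = p.id AND c.amount > 48.66

Result:
name  | amount 
------+--------
Grace | NULL   
Alice | 139.55 
Bob   | 760.02 
Bob   | 1083.31
Bob   | 1338.68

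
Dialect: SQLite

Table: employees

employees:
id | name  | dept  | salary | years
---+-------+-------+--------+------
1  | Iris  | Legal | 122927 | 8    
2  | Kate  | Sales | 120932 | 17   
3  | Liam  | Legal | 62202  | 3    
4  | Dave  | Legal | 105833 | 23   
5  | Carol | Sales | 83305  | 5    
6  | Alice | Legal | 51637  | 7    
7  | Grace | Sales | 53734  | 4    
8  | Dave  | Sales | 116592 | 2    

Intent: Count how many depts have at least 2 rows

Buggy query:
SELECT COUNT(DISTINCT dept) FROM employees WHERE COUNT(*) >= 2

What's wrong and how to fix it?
Bug: WHERE filters individual rows, not groups, so a group-level COUNT is invalid there

Fix: Use a subquery that GROUPs and filters with HAVING, then count its rows

Corrected query:
SELECT COUNT(*) FROM (SELECT dept FROM employees GROUP BY dept HAVING COUNT(*) >= 2)

Result:
COUNT(*)
--------
2       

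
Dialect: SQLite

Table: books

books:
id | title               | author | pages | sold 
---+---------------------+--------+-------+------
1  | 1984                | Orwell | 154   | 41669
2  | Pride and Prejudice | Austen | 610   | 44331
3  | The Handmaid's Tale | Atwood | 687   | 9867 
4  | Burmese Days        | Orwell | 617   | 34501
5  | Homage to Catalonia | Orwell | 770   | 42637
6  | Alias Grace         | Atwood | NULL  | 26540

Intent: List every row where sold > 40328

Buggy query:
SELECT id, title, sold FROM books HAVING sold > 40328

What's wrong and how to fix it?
Bug: This is a non-aggregate query (no GROUP BY, no aggregates), so in SQLite the HAVING clause is invalid here; a row-level condition belongs in WHERE

Fix: Use WHERE for row-level filtering

Corrected query:
SELECT id, title, sold FROM books WHERE sold > 40328

Result:
id | title               | sold 
---+---------------------+------
1  | 1984                | 41669
2  | Pride and Prejudice | 44331
5  | Homage to Catalonia | 42637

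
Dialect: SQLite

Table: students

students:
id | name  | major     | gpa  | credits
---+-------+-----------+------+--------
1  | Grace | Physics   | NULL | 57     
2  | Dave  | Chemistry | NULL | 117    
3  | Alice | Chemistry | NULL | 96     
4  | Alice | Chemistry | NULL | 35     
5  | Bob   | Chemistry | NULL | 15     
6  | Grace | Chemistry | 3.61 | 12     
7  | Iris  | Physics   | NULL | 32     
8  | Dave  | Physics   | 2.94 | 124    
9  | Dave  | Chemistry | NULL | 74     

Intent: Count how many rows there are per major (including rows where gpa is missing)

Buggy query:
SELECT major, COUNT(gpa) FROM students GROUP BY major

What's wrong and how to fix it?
Bug: COUNT(column) counts non-NULL values only; rows with NULL gpa aren't counted

Fix: Replace COUNT(gpa) with COUNT(*)

Corrected query:
SELECT major, COUNT(*) FROM students GROUP BY major

Result:
major     | COUNT(*)
----------+---------
Chemistry | 6       
Physics   | 3       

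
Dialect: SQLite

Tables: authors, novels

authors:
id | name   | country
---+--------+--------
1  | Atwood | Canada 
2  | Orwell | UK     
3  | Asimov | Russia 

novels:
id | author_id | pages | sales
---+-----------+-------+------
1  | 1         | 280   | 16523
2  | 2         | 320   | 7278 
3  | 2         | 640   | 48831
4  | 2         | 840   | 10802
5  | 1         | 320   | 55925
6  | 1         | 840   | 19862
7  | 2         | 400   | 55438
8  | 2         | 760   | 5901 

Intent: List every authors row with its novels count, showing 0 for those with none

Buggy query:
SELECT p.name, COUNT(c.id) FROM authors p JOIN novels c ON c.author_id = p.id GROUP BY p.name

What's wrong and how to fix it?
Bug: An inner join excludes parents with zero children

Fix: Use LEFT JOIN so parents without children still appear (COUNT(c.id) gives 0)

Corrected query:
SELECT p.name, COUNT(c.id) FROM authors p LEFT JOIN novels c ON c.author_id = p.id GROUP BY p.name

Result:
name   | COUNT(c.id)
-------+------------
Asimov | 0          
Atwood | 3          
Orwell | 5          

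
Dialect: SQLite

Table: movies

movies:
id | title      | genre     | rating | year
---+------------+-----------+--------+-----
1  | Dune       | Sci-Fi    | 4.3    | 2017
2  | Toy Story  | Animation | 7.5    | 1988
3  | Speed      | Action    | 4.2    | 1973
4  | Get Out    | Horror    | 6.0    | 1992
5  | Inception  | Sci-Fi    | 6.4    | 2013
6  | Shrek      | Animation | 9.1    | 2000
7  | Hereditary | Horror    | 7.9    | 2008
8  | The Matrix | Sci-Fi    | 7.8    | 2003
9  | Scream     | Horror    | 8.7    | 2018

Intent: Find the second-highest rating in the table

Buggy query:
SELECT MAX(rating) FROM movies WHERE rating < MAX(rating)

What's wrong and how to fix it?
Bug: MAX(rating) on the right of the comparison is an aggregate-in-WHERE error

Fix: Compute the overall MAX in a subquery, then take MAX of rows below it

Corrected query:
SELECT MAX(rating) FROM movies WHERE rating < (SELECT MAX(rating) FROM movies)

Result:
MAX(rating)
-----------
8.7        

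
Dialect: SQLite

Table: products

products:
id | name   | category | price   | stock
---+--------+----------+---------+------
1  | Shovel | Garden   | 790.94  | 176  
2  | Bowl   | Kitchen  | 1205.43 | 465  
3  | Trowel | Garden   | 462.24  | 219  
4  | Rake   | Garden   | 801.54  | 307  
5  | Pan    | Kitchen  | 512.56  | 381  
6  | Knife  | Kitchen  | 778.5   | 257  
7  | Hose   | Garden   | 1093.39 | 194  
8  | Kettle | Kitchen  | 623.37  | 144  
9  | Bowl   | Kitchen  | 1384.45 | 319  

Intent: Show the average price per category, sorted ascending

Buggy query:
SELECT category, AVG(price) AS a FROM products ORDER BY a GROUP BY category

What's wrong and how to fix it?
Bug: GROUP BY must precede ORDER BY

Fix: Reorder: SELECT … FROM … GROUP BY … ORDER BY …

Corrected query:
SELECT category, AVG(price) AS a FROM products GROUP BY category ORDER BY a

Result:
category | a       
---------+---------
Garden   | 787.0275
Kitchen  | 900.862 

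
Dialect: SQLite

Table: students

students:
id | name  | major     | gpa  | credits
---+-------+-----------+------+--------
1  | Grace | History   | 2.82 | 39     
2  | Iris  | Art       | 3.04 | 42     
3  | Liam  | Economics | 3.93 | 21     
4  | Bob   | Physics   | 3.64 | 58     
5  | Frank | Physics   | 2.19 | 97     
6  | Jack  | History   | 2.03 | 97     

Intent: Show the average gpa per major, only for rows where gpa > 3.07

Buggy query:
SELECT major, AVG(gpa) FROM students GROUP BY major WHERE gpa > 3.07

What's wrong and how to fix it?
Bug: Row-level WHERE must come before GROUP BY in the clause order

Fix: Move the WHERE clause before GROUP BY

Corrected query:
SELECT major, AVG(gpa) FROM students WHERE gpa > 3.07 GROUP BY major

Result:
major     | AVG(gpa)
----------+---------
Economics | 3.93    
Physics   | 3.64    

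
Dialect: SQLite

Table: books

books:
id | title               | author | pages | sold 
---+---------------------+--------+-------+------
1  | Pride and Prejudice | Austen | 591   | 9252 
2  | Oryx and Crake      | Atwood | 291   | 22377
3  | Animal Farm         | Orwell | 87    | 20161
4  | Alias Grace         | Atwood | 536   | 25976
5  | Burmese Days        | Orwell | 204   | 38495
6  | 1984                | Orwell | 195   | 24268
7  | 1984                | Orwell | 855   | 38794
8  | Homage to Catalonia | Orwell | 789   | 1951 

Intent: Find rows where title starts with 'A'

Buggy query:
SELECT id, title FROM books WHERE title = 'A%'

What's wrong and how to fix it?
Bug: '=' compares the literal string including the % character; pattern matching needs LIKE

Fix: Use LIKE for wildcard pattern matching

Corrected query:
SELECT id, title FROM books WHERE title LIKE 'A%'

Result:
id | title      
---+------------
3  | Animal Farm
4  | Alias Grace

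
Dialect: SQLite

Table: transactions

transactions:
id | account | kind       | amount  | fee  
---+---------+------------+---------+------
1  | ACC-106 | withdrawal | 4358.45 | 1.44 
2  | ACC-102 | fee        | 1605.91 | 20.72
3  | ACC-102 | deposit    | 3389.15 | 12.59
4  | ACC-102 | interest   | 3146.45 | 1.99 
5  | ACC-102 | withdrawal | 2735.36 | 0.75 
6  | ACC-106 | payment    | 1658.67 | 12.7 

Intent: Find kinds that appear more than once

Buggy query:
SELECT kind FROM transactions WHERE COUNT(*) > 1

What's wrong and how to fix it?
Bug: WHERE can't reference COUNT(*); aggregates are computed after WHERE

Fix: Group first, then use HAVING for the count condition

Corrected query:
SELECT kind FROM transactions GROUP BY kind HAVING COUNT(*) > 1

Result:
kind      
----------
withdrawal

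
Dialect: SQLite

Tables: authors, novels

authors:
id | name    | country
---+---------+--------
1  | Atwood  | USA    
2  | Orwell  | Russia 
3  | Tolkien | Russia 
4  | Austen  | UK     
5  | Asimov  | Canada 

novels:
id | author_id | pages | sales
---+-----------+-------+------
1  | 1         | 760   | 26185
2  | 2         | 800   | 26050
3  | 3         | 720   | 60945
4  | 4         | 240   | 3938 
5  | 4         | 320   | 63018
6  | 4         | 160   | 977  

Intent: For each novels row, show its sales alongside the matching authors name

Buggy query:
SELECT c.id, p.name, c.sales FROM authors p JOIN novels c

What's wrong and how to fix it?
Bug: Missing join condition: each novels row is matched to all authors rows instead of just its own

Fix: Add ON c.author_id = p.id to the JOIN

Corrected query:
SELECT c.id, p.name, c.sales FROM authors p JOIN novels c ON c.author_id = p.id

Result:
id | name    | sales
---+---------+------
1  | Atwood  | 26185
2  | Orwell  | 26050
3  | Tolkien | 60945
4  | Austen  | 3938 
5  | Austen  | 63018
6  | Austen  | 977  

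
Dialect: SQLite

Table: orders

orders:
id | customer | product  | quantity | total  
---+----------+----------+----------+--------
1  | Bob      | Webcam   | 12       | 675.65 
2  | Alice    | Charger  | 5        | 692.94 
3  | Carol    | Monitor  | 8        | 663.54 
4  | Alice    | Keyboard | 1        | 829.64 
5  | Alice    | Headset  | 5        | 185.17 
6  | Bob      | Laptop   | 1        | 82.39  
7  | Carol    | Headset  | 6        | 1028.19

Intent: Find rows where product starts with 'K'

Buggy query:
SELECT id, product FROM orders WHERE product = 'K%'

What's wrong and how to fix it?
Bug: Wildcards only work with LIKE; '=' treats '%' as a literal character

Fix: Replace '=' with LIKE so 'K%' is treated as a pattern

Corrected query:
SELECT id, product FROM orders WHERE product LIKE 'K%'

Result:
id | product 
---+---------
4  | Keyboard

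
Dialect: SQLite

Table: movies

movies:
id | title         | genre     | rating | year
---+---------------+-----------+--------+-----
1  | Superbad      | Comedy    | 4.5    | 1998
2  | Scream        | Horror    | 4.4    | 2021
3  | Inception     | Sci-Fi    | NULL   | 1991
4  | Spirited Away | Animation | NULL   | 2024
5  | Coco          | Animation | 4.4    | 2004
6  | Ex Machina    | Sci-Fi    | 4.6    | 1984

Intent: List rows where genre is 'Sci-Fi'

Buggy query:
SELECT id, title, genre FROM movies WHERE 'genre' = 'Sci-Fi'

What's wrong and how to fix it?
Bug: Single quotes denote string literals in SQL; the column name is being compared as a constant string

Fix: Remove the quotes around the column name (or use double quotes for an identifier)

Corrected query:
SELECT id, title, genre FROM movies WHERE genre = 'Sci-Fi'

Result:
id | title      | genre 
---+------------+-------
3  | Inception  | Sci-Fi
6  | Ex Machina | Sci-Fi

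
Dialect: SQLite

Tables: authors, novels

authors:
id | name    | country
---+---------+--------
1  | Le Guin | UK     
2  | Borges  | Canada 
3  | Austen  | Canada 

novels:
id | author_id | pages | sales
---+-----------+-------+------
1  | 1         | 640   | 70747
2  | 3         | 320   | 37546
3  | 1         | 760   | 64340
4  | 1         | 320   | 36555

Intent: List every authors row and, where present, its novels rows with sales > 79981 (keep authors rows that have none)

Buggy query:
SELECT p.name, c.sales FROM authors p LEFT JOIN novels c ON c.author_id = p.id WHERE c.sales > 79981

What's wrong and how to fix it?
Bug: Filtering c.sales in WHERE discards the NULL rows produced by LEFT JOIN, turning it into an inner join

Fix: Move the right-table condition into the ON clause so unmatched parents are kept

Corrected query:
SELECT p.name, c.sales FROM authors p LEFT JOIN novels c ON c.author_id = p.id AND c.sales > 79981

Result:
name    | sales
--------+------
Le Guin | NULL 
Borges  | NULL 
Austen  | NULL 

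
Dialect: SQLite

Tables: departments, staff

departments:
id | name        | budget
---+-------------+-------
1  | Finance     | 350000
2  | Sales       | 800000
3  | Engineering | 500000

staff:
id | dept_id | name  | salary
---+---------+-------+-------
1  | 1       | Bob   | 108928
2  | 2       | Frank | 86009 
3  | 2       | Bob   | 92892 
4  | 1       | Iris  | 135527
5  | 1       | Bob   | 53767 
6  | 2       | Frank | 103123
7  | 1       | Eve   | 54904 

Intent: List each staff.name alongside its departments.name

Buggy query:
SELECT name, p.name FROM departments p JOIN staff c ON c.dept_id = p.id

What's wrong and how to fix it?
Bug: 'name' exists in both joined tables, so the database can't tell which one is meant

Fix: Prefix ambiguous columns with the table alias

Corrected query:
SELECT c.name, p.name FROM departments p JOIN staff c ON c.dept_id = p.id

Result:
name  | name   
------+--------
Bob   | Finance
Frank | Sales  
Bob   | Sales  
Iris  | Finance
Bob   | Finance
Frank | Sales  
Eve   | Finance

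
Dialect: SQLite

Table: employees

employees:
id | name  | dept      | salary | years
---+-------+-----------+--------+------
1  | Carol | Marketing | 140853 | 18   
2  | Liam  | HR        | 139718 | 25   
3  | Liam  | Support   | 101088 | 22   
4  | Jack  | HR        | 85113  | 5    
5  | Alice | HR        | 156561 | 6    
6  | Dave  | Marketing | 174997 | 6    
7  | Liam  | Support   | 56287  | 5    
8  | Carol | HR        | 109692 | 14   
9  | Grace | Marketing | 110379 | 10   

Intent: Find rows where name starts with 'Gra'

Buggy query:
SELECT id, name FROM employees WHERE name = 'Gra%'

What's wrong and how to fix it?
Bug: '=' compares the literal string including the % character; pattern matching needs LIKE

Fix: Use LIKE for wildcard pattern matching

Corrected query:
SELECT id, name FROM employees WHERE name LIKE 'Gra%'

Result:
id | name 
---+------
9  | Grace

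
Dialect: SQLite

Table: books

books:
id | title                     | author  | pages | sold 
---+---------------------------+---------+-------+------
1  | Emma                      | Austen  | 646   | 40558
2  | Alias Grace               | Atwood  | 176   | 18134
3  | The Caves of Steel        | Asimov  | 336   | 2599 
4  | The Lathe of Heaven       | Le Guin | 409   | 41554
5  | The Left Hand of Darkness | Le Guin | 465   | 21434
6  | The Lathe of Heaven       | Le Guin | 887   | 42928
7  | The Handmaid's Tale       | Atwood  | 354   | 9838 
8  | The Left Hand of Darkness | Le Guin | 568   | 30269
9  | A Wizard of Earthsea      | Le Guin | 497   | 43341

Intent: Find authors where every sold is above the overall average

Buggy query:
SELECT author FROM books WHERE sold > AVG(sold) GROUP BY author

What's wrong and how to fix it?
Bug: WHERE evaluates per row before aggregation, so AVG() is unavailable

Fix: Use a subquery for AVG and a HAVING MIN(...) filter so the condition holds for every row in the group

Corrected query:
SELECT author FROM books GROUP BY author HAVING MIN(sold) > (SELECT AVG(sold) FROM books)

Result:
author
------
Austen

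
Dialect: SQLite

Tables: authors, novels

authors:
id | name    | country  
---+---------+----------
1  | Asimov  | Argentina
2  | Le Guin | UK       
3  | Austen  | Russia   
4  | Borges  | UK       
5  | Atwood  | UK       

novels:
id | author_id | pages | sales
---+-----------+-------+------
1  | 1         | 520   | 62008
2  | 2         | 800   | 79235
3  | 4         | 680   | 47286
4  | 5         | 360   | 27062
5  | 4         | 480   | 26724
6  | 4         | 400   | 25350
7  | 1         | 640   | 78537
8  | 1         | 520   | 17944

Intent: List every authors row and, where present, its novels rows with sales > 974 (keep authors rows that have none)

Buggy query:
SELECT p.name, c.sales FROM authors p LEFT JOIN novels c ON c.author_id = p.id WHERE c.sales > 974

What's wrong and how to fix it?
Bug: A WHERE condition on the right-hand table after LEFT JOIN drops unmatched parents

Fix: Put 'c.sales > 974' in the JOIN's ON clause instead of WHERE

Corrected query:
SELECT p.name, c.sales FROM authors p LEFT JOIN novels c ON c.author_id = p.id AND c.sales > 974

Result:
name    | sales
--------+------
Asimov  | 17944
Asimov  | 62008
Asimov  | 78537
Le Guin | 79235
Austen  | NULL 
Borges  | 25350
Borges  | 26724
Borges  | 47286
Atwood  | 27062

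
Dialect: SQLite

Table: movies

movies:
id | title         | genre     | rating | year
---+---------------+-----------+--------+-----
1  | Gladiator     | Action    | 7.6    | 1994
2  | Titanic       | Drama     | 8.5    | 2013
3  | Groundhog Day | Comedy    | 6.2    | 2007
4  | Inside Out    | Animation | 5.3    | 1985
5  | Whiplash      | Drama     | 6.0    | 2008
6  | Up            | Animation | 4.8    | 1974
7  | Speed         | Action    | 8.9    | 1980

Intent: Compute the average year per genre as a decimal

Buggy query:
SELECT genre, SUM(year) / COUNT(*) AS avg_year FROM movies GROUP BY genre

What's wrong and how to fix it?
Bug: SUM(year) and COUNT(*) are both integers; the division truncates the fractional part

Fix: Multiply by 1.0 (or CAST to REAL) to force floating-point division

Corrected query:
SELECT genre, SUM(year) * 1.0 / COUNT(*) AS avg_year FROM movies GROUP BY genre

Result:
genre     | avg_year
----------+---------
Action    | 1987    
Animation | 1979.5  
Comedy    | 2007    
Drama     | 2010.5  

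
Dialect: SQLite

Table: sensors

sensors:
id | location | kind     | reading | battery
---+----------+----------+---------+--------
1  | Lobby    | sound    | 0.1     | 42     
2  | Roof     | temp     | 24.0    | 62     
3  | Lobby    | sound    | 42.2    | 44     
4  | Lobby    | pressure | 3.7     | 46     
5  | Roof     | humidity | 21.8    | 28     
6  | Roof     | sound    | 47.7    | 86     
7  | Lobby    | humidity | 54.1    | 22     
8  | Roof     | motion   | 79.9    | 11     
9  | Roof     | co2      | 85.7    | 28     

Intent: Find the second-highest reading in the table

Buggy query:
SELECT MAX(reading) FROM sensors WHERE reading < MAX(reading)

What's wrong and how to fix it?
Bug: The inner MAX is an aggregate inside WHERE, which is not allowed

Fix: Compute the overall MAX in a subquery, then take MAX of rows below it

Corrected query:
SELECT MAX(reading) FROM sensors WHERE reading < (SELECT MAX(reading) FROM sensors)

Result:
MAX(reading)
------------
79.9        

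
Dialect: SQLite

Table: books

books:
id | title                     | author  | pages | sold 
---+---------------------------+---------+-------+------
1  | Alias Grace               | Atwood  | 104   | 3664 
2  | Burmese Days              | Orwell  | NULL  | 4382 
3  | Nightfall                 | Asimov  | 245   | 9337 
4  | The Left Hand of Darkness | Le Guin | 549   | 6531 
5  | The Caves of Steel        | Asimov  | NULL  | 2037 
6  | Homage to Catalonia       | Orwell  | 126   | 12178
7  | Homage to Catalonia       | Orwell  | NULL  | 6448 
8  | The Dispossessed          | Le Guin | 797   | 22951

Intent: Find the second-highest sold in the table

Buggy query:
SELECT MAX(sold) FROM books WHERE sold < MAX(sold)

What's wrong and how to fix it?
Bug: MAX(sold) on the right of the comparison is an aggregate-in-WHERE error

Fix: Put the inner MAX in a scalar subquery

Corrected query:
SELECT MAX(sold) FROM books WHERE sold < (SELECT MAX(sold) FROM books)

Result:
MAX(sold)
---------
12178    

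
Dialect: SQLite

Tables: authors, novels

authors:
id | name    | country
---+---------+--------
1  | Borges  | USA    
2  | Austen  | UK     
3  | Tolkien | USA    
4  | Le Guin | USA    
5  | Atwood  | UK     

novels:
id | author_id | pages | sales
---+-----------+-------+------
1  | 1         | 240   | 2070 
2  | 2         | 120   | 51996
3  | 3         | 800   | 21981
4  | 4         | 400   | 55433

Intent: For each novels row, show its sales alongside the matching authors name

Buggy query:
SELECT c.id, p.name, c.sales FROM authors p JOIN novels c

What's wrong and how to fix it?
Bug: JOIN with no ON clause produces a cartesian product; every novels row pairs with every authors row

Fix: Specify the join condition linking the foreign key to the parent id

Corrected query:
SELECT c.id, p.name, c.sales FROM authors p JOIN novels c ON c.author_id = p.id

Result:
id | name    | sales
---+---------+------
1  | Borges  | 2070 
2  | Austen  | 51996
3  | Tolkien | 21981
4  | Le Guin | 55433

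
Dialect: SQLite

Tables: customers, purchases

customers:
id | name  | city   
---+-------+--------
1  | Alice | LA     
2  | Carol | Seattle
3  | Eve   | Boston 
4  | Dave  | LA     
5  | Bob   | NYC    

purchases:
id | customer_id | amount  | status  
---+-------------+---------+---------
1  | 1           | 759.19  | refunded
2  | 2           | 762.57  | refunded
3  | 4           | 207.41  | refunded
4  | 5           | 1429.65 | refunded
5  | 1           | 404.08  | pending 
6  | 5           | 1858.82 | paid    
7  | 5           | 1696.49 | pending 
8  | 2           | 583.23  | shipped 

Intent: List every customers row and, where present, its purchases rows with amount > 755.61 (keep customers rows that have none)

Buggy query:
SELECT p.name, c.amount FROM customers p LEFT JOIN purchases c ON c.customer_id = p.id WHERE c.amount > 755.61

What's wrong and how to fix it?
Bug: A WHERE condition on the right-hand table after LEFT JOIN drops unmatched parents

Fix: Put 'c.amount > 755.61' in the JOIN's ON clause instead of WHERE

Corrected query:
SELECT p.name, c.amount FROM customers p LEFT JOIN purchases c ON c.customer_id = p.id AND c.amount > 755.61

Result:
name  | amount 
------+--------
Alice | 759.19 
Carol | 762.57 
Eve   | NULL   
Dave  | NULL   
Bob   | 1429.65
Bob   | 1696.49
Bob   | 1858.82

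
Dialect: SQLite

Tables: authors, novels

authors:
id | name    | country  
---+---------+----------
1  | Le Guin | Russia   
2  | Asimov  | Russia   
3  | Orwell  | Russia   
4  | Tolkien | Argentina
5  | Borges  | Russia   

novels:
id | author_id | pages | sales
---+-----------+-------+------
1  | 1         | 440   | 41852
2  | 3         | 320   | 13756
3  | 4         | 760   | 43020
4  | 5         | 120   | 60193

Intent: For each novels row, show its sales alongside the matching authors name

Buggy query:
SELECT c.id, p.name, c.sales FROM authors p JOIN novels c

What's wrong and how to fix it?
Bug: JOIN with no ON clause produces a cartesian product; every novels row pairs with every authors row

Fix: Specify the join condition linking the foreign key to the parent id

Corrected query:
SELECT c.id, p.name, c.sales FROM authors p JOIN novels c ON c.author_id = p.id

Result:
id | name    | sales
---+---------+------
1  | Le Guin | 41852
2  | Orwell  | 13756
3  | Tolkien | 43020
4  | Borges  | 60193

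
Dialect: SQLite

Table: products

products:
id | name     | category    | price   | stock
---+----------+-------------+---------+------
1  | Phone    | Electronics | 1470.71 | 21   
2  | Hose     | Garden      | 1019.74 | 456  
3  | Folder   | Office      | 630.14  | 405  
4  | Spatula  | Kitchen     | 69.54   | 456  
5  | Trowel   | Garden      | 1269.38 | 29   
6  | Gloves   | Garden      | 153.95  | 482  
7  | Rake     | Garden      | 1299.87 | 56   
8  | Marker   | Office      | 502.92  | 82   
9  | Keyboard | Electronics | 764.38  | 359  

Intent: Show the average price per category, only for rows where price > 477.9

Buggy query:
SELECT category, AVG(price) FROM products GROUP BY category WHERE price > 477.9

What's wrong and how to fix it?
Bug: Row-level WHERE must come before GROUP BY in the clause order

Fix: Move the WHERE clause before GROUP BY

Corrected query:
SELECT category, AVG(price) FROM products WHERE price > 477.9 GROUP BY category

Result:
category    | AVG(price)
------------+-----------
Electronics | 1117.545  
Garden      | 1196.33   
Office      | 566.53    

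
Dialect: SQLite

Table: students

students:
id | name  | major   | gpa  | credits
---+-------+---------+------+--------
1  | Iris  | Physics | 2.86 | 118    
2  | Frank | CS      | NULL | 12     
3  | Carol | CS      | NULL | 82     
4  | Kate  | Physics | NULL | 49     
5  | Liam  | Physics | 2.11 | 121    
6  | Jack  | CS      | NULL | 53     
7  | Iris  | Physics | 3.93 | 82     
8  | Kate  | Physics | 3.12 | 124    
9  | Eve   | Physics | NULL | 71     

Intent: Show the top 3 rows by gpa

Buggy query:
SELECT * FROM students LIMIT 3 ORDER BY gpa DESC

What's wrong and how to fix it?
Bug: LIMIT must come after ORDER BY

Fix: Swap the clauses: ORDER BY first, then LIMIT

Corrected query:
SELECT * FROM students ORDER BY gpa DESC LIMIT 3

Result:
id | name | major   | gpa  | credits
---+------+---------+------+--------
7  | Iris | Physics | 3.93 | 82     
8  | Kate | Physics | 3.12 | 124    
1  | Iris | Physics | 2.86 | 118    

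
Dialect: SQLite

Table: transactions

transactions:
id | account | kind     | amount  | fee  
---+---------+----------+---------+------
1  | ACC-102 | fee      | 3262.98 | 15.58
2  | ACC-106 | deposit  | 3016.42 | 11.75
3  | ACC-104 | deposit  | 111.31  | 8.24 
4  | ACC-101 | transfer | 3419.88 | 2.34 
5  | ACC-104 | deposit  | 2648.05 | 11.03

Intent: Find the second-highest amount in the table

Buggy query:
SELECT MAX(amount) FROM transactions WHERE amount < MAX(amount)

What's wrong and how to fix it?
Bug: The inner MAX is an aggregate inside WHERE, which is not allowed

Fix: Compute the overall MAX in a subquery, then take MAX of rows below it

Corrected query:
SELECT MAX(amount) FROM transactions WHERE amount < (SELECT MAX(amount) FROM transactions)

Result:
MAX(amount)
-----------
3262.98    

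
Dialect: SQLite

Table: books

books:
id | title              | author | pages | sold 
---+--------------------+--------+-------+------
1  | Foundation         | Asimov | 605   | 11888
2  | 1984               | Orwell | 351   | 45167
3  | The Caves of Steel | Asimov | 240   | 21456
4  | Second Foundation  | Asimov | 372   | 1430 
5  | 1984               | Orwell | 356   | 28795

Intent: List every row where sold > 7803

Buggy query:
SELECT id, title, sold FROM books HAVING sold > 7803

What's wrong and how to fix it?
Bug: This is a non-aggregate query (no GROUP BY, no aggregates), so in SQLite the HAVING clause is invalid here; a row-level condition belongs in WHERE

Fix: Replace HAVING with WHERE since the condition applies to individual rows

Corrected query:
SELECT id, title, sold FROM books WHERE sold > 7803

Result:
id | title              | sold 
---+--------------------+------
1  | Foundation         | 11888
2  | 1984               | 45167
3  | The Caves of Steel | 21456
5  | 1984               | 28795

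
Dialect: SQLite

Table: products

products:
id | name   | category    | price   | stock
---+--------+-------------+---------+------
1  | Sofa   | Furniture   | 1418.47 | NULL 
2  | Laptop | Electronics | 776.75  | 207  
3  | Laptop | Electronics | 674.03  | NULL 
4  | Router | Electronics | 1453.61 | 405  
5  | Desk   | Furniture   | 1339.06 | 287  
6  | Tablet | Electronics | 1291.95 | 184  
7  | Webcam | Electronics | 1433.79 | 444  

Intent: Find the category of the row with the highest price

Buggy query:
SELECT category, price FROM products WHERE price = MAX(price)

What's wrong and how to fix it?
Bug: WHERE is evaluated per row; an aggregate over the whole table isn't defined there

Fix: Use a subquery: WHERE price = (SELECT MAX(price) FROM products)

Corrected query:
SELECT category, price FROM products WHERE price = (SELECT MAX(price) FROM products)

Result:
category    | price  
------------+--------
Electronics | 1453.61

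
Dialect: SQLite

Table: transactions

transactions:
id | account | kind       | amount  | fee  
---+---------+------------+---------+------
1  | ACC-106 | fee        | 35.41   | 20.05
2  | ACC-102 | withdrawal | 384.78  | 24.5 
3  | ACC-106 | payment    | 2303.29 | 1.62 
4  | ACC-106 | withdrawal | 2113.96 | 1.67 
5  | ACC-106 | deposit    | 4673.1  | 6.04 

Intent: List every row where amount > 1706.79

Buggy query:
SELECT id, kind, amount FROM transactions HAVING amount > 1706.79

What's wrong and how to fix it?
Bug: This is a non-aggregate query (no GROUP BY, no aggregates), so in SQLite the HAVING clause is invalid here; a row-level condition belongs in WHERE

Fix: Use WHERE for row-level filtering

Corrected query:
SELECT id, kind, amount FROM transactions WHERE amount > 1706.79

Result:
id | kind       | amount 
---+------------+--------
3  | payment    | 2303.29
4  | withdrawal | 2113.96
5  | deposit    | 4673.1 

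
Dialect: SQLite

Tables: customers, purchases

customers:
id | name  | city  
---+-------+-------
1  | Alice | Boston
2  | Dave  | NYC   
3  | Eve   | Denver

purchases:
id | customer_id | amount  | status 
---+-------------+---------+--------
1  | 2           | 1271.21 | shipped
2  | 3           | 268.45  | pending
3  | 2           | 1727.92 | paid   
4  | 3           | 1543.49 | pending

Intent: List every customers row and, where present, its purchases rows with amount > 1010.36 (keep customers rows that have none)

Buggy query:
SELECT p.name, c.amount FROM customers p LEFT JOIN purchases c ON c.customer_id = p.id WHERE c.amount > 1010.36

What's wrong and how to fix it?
Bug: Filtering c.amount in WHERE discards the NULL rows produced by LEFT JOIN, turning it into an inner join

Fix: Move the right-table condition into the ON clause so unmatched parents are kept

Corrected query:
SELECT p.name, c.amount FROM customers p LEFT JOIN purchases c ON c.customer_id = p.id AND c.amount > 1010.36

Result:
name  | amount 
------+--------
Alice | NULL   
Dave  | 1271.21
Dave  | 1727.92
Eve   | 1543.49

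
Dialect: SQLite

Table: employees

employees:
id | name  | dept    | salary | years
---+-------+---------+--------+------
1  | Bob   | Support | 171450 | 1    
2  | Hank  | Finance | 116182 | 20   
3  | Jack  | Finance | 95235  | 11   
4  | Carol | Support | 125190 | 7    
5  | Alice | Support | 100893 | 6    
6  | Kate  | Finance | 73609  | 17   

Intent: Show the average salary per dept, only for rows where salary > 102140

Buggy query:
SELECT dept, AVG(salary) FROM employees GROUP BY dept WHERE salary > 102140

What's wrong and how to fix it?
Bug: Row-level WHERE must come before GROUP BY in the clause order

Fix: Place WHERE between FROM and GROUP BY

Corrected query:
SELECT dept, AVG(salary) FROM employees WHERE salary > 102140 GROUP BY dept

Result:
dept    | AVG(salary)
--------+------------
Finance | 116182     
Support | 148320     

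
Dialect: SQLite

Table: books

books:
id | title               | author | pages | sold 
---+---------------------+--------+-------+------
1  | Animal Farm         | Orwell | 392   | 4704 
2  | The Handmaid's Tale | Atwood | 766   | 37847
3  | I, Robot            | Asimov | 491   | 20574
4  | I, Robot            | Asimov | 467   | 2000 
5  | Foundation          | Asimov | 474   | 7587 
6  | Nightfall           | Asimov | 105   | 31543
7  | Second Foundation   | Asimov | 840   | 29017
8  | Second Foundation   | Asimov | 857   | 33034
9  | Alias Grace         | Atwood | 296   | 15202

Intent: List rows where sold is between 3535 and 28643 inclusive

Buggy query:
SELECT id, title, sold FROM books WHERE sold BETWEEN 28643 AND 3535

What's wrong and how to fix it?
Bug: The bounds are reversed; BETWEEN a AND b requires a <= b to match anything

Fix: Swap the bounds so the smaller value comes first

Corrected query:
SELECT id, title, sold FROM books WHERE sold BETWEEN 3535 AND 28643

Result:
id | title       | sold 
---+-------------+------
1  | Animal Farm | 4704 
3  | I, Robot    | 20574
5  | Foundation  | 7587 
9  | Alias Grace | 15202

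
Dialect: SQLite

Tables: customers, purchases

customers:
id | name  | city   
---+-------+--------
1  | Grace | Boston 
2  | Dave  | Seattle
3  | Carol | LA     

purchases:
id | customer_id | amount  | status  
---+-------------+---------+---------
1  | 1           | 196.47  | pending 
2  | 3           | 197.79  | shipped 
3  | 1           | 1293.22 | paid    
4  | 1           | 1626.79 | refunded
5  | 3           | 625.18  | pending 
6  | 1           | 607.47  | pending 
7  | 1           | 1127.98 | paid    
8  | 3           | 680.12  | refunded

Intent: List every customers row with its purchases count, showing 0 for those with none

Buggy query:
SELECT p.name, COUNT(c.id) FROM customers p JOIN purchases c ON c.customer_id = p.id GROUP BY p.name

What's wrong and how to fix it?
Bug: INNER JOIN drops customers rows that have no matching purchases rows

Fix: Switch to LEFT JOIN to retain unmatched parent rows

Corrected query:
SELECT p.name, COUNT(c.id) FROM customers p LEFT JOIN purchases c ON c.customer_id = p.id GROUP BY p.name

Result:
name  | COUNT(c.id)
------+------------
Carol | 3          
Dave  | 0          
Grace | 5          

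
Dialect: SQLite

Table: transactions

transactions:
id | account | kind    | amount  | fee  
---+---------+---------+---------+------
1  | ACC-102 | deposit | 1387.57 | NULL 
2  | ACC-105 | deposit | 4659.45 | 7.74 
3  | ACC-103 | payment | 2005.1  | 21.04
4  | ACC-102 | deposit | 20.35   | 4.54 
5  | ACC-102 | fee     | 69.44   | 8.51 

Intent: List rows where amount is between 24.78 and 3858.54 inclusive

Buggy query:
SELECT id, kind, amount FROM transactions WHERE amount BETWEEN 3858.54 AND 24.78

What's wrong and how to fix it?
Bug: BETWEEN expects the lower bound first; with 3858.54 AND 24.78 the range is empty

Fix: Swap the bounds so the smaller value comes first

Corrected query:
SELECT id, kind, amount FROM transactions WHERE amount BETWEEN 24.78 AND 3858.54

Result:
id | kind    | amount 
---+---------+--------
1  | deposit | 1387.57
3  | payment | 2005.1 
5  | fee     | 69.44  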